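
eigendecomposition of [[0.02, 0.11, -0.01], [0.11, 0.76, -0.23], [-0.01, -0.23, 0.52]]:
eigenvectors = [[-0.99, 0.11, 0.12],[0.16, 0.86, 0.49],[0.05, -0.51, 0.86]]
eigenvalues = [0.0, 0.91, 0.39]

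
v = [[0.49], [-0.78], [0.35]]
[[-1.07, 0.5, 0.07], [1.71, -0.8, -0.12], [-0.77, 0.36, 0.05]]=v @ [[-2.19, 1.02, 0.15]]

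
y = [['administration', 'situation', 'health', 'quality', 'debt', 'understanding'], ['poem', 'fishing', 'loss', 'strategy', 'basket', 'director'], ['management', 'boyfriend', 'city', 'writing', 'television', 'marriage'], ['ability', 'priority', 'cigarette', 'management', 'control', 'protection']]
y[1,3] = 'strategy'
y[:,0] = ['administration', 'poem', 'management', 'ability']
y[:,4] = ['debt', 'basket', 'television', 'control']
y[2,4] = 'television'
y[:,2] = ['health', 'loss', 'city', 'cigarette']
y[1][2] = 'loss'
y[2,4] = 'television'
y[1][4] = 'basket'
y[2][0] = 'management'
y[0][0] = 'administration'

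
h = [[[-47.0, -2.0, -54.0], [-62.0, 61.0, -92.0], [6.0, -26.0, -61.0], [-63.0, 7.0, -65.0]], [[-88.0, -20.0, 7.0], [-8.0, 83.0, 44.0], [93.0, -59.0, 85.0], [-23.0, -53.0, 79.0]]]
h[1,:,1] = [-20.0, 83.0, -59.0, -53.0]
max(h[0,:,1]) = 61.0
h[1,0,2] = 7.0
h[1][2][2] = 85.0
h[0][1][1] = 61.0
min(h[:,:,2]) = -92.0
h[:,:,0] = [[-47.0, -62.0, 6.0, -63.0], [-88.0, -8.0, 93.0, -23.0]]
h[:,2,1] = [-26.0, -59.0]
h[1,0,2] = 7.0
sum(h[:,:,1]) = -9.0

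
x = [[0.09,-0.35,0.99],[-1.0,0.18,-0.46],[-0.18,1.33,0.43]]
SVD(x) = [[-0.31, 0.61, 0.73],[0.43, -0.60, 0.67],[0.85, 0.52, -0.08]] @ diag([1.4553630563967122, 1.2905780694952944, 0.7464761353274605]) @ [[-0.42, 0.90, -0.09], [0.44, 0.29, 0.85], [-0.8, -0.32, 0.51]]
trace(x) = 0.70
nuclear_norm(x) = 3.49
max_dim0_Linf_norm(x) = 1.33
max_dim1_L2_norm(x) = 1.41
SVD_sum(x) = [[0.19, -0.40, 0.04], [-0.26, 0.56, -0.06], [-0.52, 1.12, -0.11]] + [[0.34, 0.23, 0.67], [-0.34, -0.22, -0.66], [0.29, 0.19, 0.57]] + [[-0.44, -0.17, 0.28], [-0.40, -0.16, 0.26], [0.05, 0.02, -0.03]]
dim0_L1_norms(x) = [1.27, 1.86, 1.88]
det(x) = -1.40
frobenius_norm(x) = 2.08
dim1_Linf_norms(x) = [0.99, 1.0, 1.33]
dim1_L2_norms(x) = [1.05, 1.12, 1.41]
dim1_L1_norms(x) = [1.43, 1.64, 1.94]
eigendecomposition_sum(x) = [[-0.40+0.00j, (-0.39+0j), (0.18-0j)], [-0.29+0.00j, -0.28+0.00j, (0.13-0j)], [(0.26-0j), (0.25-0j), (-0.11+0j)]] + [[0.25+0.23j, (0.02-0.4j), (0.41-0.1j)], [(-0.35-0.05j), 0.23+0.36j, (-0.29+0.33j)], [(-0.22+0.41j), (0.54-0.12j), 0.27+0.50j]] + [[(0.25-0.23j), (0.02+0.4j), (0.41+0.1j)], [-0.35+0.05j, 0.23-0.36j, (-0.29-0.33j)], [(-0.22-0.41j), 0.54+0.12j, 0.27-0.50j]]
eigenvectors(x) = [[(0.72+0j), 0.13-0.48j, 0.13+0.48j], [0.52+0.00j, (0.18+0.5j), 0.18-0.50j], [(-0.46+0j), 0.68+0.00j, (0.68-0j)]]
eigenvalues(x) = [(-0.8+0j), (0.75+1.1j), (0.75-1.1j)]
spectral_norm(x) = 1.46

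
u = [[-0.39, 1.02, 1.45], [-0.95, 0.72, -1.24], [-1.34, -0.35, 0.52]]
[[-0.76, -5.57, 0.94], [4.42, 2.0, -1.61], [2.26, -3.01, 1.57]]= u@[[-2.38, 1.27, -0.49], [0.45, -0.71, -0.90], [-1.48, -3.00, 1.15]]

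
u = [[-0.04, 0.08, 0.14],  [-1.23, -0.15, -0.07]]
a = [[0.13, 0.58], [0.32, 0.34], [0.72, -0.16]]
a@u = [[-0.72, -0.08, -0.02], [-0.43, -0.03, 0.02], [0.17, 0.08, 0.11]]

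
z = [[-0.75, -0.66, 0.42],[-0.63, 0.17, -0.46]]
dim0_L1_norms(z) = [1.38, 0.83, 0.88]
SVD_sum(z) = [[-0.86, -0.57, 0.27], [-0.25, -0.16, 0.08]] + [[0.11, -0.09, 0.15], [-0.38, 0.33, -0.54]]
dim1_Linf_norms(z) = [0.75, 0.63]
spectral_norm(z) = 1.11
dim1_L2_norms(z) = [1.08, 0.8]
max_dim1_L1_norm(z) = 1.83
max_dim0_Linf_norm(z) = 0.75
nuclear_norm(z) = 1.87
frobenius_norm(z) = 1.35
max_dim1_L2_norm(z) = 1.08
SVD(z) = [[-0.96, -0.27],[-0.27, 0.96]] @ diag([1.105551173049915, 0.7678910103445393]) @ [[0.81, 0.53, -0.25], [-0.52, 0.45, -0.73]]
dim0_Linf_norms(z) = [0.75, 0.66, 0.46]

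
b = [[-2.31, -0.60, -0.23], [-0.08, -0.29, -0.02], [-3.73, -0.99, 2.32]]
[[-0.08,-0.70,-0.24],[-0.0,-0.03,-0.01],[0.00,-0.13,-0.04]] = b @ [[0.03, 0.26, 0.09], [0.0, 0.02, 0.01], [0.05, 0.37, 0.13]]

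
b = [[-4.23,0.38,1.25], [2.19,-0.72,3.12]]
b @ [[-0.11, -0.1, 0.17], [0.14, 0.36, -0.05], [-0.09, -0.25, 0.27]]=[[0.41, 0.25, -0.4],[-0.62, -1.26, 1.25]]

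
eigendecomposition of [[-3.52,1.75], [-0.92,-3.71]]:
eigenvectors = [[0.81+0.00j, (0.81-0j)], [-0.04+0.59j, -0.04-0.59j]]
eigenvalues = [(-3.62+1.27j), (-3.62-1.27j)]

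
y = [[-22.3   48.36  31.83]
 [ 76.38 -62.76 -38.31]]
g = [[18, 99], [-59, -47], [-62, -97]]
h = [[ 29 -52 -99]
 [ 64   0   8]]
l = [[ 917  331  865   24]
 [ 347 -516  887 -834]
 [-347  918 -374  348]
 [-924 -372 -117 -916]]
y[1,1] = -62.76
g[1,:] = [-59, -47]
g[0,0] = 18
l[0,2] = 865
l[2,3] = 348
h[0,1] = -52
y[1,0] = 76.38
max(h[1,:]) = 64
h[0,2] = -99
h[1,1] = 0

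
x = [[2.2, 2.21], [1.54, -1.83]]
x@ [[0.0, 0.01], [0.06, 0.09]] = [[0.13, 0.22], [-0.11, -0.15]]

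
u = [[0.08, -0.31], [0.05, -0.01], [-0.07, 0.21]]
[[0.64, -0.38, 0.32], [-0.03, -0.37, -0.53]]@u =[[0.01, -0.13],  [0.02, -0.1]]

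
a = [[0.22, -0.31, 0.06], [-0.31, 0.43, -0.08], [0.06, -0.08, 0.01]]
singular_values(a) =[0.67, 0.01, 0.0]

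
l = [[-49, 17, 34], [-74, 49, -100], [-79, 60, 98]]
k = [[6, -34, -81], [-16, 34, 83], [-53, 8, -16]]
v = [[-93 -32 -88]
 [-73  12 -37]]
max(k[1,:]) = 83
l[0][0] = -49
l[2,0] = -79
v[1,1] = 12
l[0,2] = 34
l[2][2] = 98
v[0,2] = -88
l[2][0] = -79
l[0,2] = 34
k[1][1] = 34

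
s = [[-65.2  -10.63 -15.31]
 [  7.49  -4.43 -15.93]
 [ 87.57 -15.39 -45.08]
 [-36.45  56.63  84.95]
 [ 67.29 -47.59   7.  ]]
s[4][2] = 7.0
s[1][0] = 7.49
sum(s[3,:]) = 105.13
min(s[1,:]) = -15.93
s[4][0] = 67.29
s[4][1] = -47.59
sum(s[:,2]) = 15.63000000000001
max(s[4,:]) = 67.29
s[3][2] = 84.95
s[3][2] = 84.95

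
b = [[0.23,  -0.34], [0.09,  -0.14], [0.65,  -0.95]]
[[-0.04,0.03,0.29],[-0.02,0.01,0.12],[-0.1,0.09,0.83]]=b @ [[0.08, 0.14, 0.35], [0.16, -0.00, -0.63]]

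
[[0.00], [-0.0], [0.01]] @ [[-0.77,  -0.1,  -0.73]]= [[0.0, 0.0, 0.00],[0.0, 0.0, 0.0],[-0.01, -0.0, -0.01]]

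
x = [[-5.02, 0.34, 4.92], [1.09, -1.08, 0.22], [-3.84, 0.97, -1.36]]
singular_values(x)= [7.41, 3.74, 0.77]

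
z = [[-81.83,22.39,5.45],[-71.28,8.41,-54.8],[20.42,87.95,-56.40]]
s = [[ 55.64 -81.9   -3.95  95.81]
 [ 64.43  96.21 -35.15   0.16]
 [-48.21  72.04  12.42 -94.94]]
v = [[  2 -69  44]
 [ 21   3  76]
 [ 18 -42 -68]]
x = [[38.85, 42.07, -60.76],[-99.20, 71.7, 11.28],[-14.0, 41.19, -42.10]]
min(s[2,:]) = -94.94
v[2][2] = -68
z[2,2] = -56.4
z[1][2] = -54.8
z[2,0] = 20.42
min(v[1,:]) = 3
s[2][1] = 72.04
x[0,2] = -60.76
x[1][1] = 71.7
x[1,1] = 71.7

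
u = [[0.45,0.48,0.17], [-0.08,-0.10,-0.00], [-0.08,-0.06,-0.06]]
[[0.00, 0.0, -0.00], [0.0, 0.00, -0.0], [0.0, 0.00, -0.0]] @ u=[[0.00, 0.0, 0.0],[0.0, 0.0, 0.00],[0.00, 0.00, 0.0]]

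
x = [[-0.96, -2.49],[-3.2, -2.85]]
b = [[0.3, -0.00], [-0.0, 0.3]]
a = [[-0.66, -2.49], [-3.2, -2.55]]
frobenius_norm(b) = 0.42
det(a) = -6.29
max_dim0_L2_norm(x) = 3.78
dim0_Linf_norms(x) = [3.2, 2.85]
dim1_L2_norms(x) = [2.67, 4.29]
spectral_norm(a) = 4.64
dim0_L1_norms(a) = [3.86, 5.04]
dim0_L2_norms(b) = [0.3, 0.3]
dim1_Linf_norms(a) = [2.49, 3.2]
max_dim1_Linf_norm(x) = 3.2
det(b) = 0.09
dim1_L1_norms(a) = [3.15, 5.75]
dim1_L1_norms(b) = [0.3, 0.3]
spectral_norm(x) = 4.94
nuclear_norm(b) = 0.60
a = x + b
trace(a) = -3.21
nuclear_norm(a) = 6.00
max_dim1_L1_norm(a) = 5.75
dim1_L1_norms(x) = [3.45, 6.05]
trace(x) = -3.81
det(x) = -5.23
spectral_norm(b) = 0.30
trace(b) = 0.60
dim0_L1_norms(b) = [0.3, 0.3]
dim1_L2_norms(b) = [0.3, 0.3]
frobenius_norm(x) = 5.05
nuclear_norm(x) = 6.00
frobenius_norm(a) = 4.84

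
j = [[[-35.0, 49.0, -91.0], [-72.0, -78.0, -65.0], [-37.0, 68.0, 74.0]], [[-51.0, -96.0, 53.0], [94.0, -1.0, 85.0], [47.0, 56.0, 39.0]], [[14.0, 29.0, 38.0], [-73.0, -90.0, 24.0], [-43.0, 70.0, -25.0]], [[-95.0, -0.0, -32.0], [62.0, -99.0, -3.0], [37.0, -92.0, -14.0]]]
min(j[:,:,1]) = -99.0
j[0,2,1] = 68.0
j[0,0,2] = -91.0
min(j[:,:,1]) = -99.0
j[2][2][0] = -43.0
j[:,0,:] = [[-35.0, 49.0, -91.0], [-51.0, -96.0, 53.0], [14.0, 29.0, 38.0], [-95.0, -0.0, -32.0]]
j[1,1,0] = 94.0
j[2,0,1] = 29.0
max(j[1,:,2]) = 85.0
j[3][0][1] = -0.0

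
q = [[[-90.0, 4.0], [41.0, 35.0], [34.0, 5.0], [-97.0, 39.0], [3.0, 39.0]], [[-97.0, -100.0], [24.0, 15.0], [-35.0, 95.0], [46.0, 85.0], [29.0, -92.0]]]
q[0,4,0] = 3.0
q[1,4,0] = 29.0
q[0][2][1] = 5.0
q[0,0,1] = 4.0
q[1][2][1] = 95.0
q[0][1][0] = 41.0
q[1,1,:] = [24.0, 15.0]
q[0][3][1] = 39.0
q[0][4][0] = 3.0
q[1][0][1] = -100.0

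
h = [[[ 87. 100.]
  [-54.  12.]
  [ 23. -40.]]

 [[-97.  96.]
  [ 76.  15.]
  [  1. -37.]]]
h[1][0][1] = 96.0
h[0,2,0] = 23.0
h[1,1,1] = 15.0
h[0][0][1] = 100.0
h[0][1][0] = -54.0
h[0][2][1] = -40.0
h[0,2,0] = 23.0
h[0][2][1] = -40.0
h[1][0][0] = -97.0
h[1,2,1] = -37.0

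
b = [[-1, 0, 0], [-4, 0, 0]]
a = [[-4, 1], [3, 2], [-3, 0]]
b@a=[[4, -1], [16, -4]]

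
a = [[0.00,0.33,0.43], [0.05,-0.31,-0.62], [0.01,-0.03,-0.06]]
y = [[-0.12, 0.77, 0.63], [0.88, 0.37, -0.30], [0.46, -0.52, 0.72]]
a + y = [[-0.12,1.1,1.06],[0.93,0.06,-0.92],[0.47,-0.55,0.66]]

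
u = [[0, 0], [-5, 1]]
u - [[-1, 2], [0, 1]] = [[1, -2], [-5, 0]]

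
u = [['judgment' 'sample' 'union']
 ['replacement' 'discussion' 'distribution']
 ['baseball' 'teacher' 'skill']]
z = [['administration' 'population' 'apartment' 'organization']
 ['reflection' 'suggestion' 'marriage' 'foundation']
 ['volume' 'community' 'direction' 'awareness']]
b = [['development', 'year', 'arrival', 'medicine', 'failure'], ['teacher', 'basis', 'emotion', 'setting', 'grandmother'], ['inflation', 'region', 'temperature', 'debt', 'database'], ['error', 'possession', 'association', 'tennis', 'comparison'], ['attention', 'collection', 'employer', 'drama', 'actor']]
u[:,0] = ['judgment', 'replacement', 'baseball']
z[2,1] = 'community'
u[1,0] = 'replacement'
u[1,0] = 'replacement'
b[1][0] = 'teacher'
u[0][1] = 'sample'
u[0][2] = 'union'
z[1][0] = 'reflection'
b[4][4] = 'actor'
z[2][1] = 'community'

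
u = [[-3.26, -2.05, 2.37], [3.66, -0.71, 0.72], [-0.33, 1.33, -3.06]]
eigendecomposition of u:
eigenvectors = [[(0.66+0j), (0.66-0j), -0.17+0.00j], [-0.38-0.52j, -0.38+0.52j, (0.82+0j)], [(-0.27+0.28j), -0.27-0.28j, (0.55+0j)]]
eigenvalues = [(-3.03+2.59j), (-3.03-2.59j), (-0.97+0j)]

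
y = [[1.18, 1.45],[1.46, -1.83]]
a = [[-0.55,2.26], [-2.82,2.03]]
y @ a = [[-4.74, 5.61], [4.36, -0.42]]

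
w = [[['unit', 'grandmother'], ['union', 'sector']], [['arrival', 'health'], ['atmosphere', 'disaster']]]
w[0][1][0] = 'union'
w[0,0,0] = 'unit'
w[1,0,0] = 'arrival'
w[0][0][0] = 'unit'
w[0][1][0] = 'union'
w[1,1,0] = 'atmosphere'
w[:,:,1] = [['grandmother', 'sector'], ['health', 'disaster']]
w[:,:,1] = [['grandmother', 'sector'], ['health', 'disaster']]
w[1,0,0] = 'arrival'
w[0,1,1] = 'sector'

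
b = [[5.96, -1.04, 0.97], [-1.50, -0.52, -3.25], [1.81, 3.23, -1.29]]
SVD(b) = [[-0.91, 0.07, -0.40], [0.35, -0.36, -0.87], [-0.2, -0.93, 0.3]] @ diag([6.584141911915128, 3.850614542577525, 2.796773664108892]) @ [[-0.96, 0.02, -0.27], [-0.19, -0.75, 0.63], [-0.19, 0.66, 0.73]]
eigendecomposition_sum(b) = [[6.12+0.00j,-0.47+0.00j,(0.97+0j)], [-1.68+0.00j,(0.13-0j),-0.27-0.00j], [0.74+0.00j,(-0.06+0j),0.12+0.00j]] + [[(-0.08+0.04j), -0.29+0.03j, -0.00-0.27j],[(0.09+0.5j), (-0.32+1.62j), -1.49-0.45j],[0.54-0.02j, (1.64+0.59j), (-0.7+1.49j)]] + [[-0.08-0.04j, (-0.29-0.03j), -0.00+0.27j], [(0.09-0.5j), -0.32-1.62j, -1.49+0.45j], [(0.54+0.02j), (1.64-0.59j), (-0.7-1.49j)]]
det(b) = 70.91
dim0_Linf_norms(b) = [5.96, 3.23, 3.25]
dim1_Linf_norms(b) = [5.96, 3.25, 3.23]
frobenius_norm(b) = 8.12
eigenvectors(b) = [[0.96+0.00j, -0.11+0.05j, (-0.11-0.05j)], [-0.26+0.00j, (0.1+0.67j), 0.10-0.67j], [(0.12+0j), 0.72+0.00j, (0.72-0j)]]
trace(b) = 4.15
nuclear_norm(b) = 13.23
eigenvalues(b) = [(6.36+0j), (-1.11+3.15j), (-1.11-3.15j)]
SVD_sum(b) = [[5.8, -0.10, 1.61], [-2.22, 0.04, -0.62], [1.30, -0.02, 0.36]] + [[-0.05, -0.2, 0.17], [0.26, 1.04, -0.87], [0.68, 2.69, -2.27]] + [[0.21, -0.74, -0.81], [0.46, -1.6, -1.76], [-0.16, 0.56, 0.62]]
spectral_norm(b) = 6.58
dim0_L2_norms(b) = [6.41, 3.43, 3.63]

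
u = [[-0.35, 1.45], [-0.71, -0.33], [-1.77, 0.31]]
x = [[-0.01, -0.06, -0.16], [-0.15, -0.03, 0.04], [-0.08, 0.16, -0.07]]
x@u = [[0.33, -0.04], [0.00, -0.2], [0.04, -0.19]]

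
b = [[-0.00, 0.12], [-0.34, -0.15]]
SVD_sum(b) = [[0.05, 0.02], [-0.33, -0.16]] + [[-0.05,0.1],[-0.01,0.01]]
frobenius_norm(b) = 0.39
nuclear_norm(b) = 0.48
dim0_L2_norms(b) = [0.34, 0.19]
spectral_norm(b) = 0.38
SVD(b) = [[0.14, -0.99], [-0.99, -0.14]] @ diag([0.37505467762500244, 0.1087841385111154]) @ [[0.90, 0.44], [0.44, -0.9]]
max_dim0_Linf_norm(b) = 0.34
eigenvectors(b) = [[(0.19+0.47j),(0.19-0.47j)], [(-0.86+0j),(-0.86-0j)]]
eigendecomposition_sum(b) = [[0.00+0.11j,  0.06+0.02j], [-0.17-0.07j,  -0.08+0.08j]] + [[0.00-0.11j, (0.06-0.02j)], [-0.17+0.07j, -0.08-0.08j]]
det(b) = 0.04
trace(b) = -0.15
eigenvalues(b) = [(-0.08+0.19j), (-0.08-0.19j)]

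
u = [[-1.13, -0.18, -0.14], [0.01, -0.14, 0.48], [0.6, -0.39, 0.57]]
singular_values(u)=[1.36, 0.73, 0.18]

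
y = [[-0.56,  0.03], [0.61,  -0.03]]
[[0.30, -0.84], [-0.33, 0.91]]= y@[[-0.62, 1.46], [-1.64, -0.58]]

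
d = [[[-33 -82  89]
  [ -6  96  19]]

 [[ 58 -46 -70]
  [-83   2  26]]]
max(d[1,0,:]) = 58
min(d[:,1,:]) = -83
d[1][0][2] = -70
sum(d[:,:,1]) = -30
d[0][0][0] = -33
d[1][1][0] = -83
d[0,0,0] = -33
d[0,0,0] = -33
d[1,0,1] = -46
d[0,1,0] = -6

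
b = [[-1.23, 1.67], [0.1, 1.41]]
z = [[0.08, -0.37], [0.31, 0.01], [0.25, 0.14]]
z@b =[[-0.14, -0.39], [-0.38, 0.53], [-0.29, 0.61]]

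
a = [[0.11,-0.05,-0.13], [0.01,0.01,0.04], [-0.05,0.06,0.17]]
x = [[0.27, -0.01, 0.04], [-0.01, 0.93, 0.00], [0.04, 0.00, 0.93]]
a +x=[[0.38, -0.06, -0.09], [0.00, 0.94, 0.04], [-0.01, 0.06, 1.1]]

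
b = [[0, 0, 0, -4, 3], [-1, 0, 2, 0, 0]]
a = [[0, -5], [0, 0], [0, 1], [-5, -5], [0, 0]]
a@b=[[5, 0, -10, 0, 0], [0, 0, 0, 0, 0], [-1, 0, 2, 0, 0], [5, 0, -10, 20, -15], [0, 0, 0, 0, 0]]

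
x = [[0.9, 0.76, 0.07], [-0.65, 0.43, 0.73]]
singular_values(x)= [1.23, 1.01]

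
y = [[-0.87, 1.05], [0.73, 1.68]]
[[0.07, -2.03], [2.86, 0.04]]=y@[[1.29, 1.55],[1.14, -0.65]]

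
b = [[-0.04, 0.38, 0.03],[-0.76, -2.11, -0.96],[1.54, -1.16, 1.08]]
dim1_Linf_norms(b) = [0.38, 2.11, 1.54]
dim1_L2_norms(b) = [0.38, 2.44, 2.21]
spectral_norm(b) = 2.48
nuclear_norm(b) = 4.68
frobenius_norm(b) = 3.31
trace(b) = -1.07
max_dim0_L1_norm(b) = 3.65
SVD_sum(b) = [[0.05, 0.35, 0.1], [-0.34, -2.26, -0.64], [-0.08, -0.57, -0.16]] + [[-0.09, 0.03, -0.07], [-0.42, 0.15, -0.32], [1.63, -0.59, 1.24]] + [[-0.00, -0.00, 0.0], [-0.0, -0.00, 0.00], [-0.00, -0.0, 0.0]]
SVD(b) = [[0.15, 0.05, 0.99],[-0.96, 0.25, 0.13],[-0.24, -0.97, 0.09]] @ diag([2.4766940675727707, 2.2017682227407995, 0.0017857711682894403]) @ [[0.14, 0.95, 0.27],[-0.76, 0.28, -0.58],[-0.63, -0.12, 0.77]]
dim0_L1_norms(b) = [2.34, 3.65, 2.07]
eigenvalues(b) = [1.31, -0.0, -2.38]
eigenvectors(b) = [[0.05, 0.63, -0.15],[0.26, 0.12, 0.91],[-0.96, -0.77, 0.38]]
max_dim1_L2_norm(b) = 2.44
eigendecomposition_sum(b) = [[-0.09, 0.01, -0.07], [-0.45, 0.07, -0.36], [1.66, -0.27, 1.33]] + [[-0.0, -0.00, -0.00], [-0.0, -0.0, -0.00], [0.0, 0.0, 0.00]] + [[0.05, 0.37, 0.10], [-0.31, -2.18, -0.60], [-0.13, -0.90, -0.25]]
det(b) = 0.01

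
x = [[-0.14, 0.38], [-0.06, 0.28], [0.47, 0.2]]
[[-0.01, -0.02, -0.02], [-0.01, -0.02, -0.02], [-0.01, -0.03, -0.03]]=x @ [[-0.01, -0.03, -0.03], [-0.03, -0.06, -0.06]]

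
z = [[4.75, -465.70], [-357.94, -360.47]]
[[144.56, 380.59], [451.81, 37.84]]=z @ [[-0.94,0.71], [-0.32,-0.81]]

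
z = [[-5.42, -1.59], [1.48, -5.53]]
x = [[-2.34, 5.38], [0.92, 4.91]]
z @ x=[[11.22, -36.97], [-8.55, -19.19]]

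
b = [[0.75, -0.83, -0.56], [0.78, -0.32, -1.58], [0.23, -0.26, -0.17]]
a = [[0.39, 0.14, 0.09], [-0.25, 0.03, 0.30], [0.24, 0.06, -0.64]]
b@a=[[0.37,  0.05,  0.18],[0.01,  0.0,  0.99],[0.11,  0.01,  0.05]]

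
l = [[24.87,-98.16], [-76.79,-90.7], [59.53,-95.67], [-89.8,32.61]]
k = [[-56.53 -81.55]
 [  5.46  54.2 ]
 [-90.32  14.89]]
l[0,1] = -98.16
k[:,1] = [-81.55, 54.2, 14.89]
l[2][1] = -95.67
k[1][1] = 54.2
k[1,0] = 5.46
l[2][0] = 59.53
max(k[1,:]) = 54.2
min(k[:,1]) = -81.55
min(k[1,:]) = 5.46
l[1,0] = -76.79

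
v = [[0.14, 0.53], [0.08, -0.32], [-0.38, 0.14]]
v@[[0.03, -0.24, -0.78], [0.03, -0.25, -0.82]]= [[0.02, -0.17, -0.54],[-0.01, 0.06, 0.2],[-0.01, 0.06, 0.18]]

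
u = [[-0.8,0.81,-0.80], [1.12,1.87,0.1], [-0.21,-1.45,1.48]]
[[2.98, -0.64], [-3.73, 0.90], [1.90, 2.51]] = u@[[-4.37, -0.76], [0.56, 0.81], [1.21, 2.38]]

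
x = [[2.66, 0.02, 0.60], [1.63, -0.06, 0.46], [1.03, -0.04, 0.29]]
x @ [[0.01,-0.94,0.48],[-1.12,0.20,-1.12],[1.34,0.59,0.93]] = [[0.81,  -2.14,  1.81],  [0.70,  -1.27,  1.28],  [0.44,  -0.81,  0.81]]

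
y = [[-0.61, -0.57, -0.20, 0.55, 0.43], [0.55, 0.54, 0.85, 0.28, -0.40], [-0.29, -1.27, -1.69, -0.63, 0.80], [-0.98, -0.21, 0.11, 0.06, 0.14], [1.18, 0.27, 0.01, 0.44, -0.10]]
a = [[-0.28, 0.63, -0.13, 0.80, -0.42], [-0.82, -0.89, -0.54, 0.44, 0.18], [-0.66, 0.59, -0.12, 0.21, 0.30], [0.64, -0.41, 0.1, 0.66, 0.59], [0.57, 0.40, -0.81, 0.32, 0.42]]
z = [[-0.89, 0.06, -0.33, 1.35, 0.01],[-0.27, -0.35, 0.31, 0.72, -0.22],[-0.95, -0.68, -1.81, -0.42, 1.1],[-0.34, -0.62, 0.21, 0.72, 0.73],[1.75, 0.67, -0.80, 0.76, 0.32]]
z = a + y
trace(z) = -2.01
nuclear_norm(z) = 7.90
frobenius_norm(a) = 2.65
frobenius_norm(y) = 3.33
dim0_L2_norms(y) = [1.76, 1.53, 1.91, 0.99, 1.01]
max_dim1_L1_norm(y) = 4.68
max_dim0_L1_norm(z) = 4.2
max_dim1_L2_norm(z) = 2.46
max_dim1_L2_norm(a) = 1.41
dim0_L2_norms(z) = [2.22, 1.19, 2.04, 1.9, 1.38]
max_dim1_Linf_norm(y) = 1.69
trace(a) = -0.21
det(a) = 1.37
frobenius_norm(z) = 4.00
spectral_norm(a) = 1.44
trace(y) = -1.80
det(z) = 3.06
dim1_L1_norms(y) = [2.36, 2.62, 4.68, 1.5, 2.0]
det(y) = 0.00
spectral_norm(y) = 2.81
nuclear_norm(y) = 5.38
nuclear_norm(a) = 5.65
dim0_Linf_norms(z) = [1.75, 0.68, 1.81, 1.35, 1.1]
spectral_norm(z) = 2.61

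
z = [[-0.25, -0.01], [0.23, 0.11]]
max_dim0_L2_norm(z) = 0.34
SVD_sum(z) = [[-0.24,  -0.06], [0.24,  0.06]] + [[-0.01, 0.05], [-0.01, 0.05]]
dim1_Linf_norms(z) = [0.25, 0.23]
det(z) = -0.03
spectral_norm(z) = 0.35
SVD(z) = [[-0.70, 0.71], [0.71, 0.70]] @ diag([0.34987467099178793, 0.07202579120279183]) @ [[0.97, 0.24], [-0.24, 0.97]]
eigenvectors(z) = [[-0.84, 0.03], [0.55, -1.00]]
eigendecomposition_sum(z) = [[-0.25, -0.01], [0.16, 0.00]] + [[-0.00, -0.00], [0.07, 0.11]]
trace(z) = -0.14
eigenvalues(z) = [-0.24, 0.1]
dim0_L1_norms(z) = [0.48, 0.12]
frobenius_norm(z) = 0.36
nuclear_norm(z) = 0.42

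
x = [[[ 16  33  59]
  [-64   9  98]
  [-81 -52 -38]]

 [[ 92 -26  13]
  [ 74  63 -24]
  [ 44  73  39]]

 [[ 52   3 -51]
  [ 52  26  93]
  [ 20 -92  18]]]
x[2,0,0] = 52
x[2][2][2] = 18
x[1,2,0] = 44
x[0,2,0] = -81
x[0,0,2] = 59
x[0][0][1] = 33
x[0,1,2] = 98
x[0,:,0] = [16, -64, -81]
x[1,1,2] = -24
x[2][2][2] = 18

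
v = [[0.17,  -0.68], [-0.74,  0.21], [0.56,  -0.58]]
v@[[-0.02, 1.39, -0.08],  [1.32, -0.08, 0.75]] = [[-0.90,0.29,-0.52], [0.29,-1.05,0.22], [-0.78,0.82,-0.48]]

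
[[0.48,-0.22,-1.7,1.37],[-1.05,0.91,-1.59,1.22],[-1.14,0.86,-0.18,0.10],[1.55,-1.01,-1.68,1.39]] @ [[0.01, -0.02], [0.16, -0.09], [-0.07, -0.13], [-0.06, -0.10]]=[[0.01, 0.09], [0.17, 0.02], [0.13, -0.04], [-0.11, 0.14]]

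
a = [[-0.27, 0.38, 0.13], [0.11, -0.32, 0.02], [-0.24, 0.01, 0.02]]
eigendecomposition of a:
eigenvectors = [[(0.22-0.49j), 0.22+0.49j, -0.75+0.00j],[(0.03-0.21j), 0.03+0.21j, 0.55+0.00j],[0.81+0.00j, 0.81-0.00j, (-0.37+0j)]]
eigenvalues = [(-0.04+0.14j), (-0.04-0.14j), (-0.48+0j)]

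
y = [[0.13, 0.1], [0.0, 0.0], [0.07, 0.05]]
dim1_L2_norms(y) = [0.16, 0.0, 0.09]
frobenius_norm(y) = 0.19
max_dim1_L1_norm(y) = 0.23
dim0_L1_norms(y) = [0.2, 0.15]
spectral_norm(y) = 0.19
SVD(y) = [[-0.89, -0.46], [0.00, 0.0], [-0.46, 0.89]] @ diag([0.185182909094753, 0.0027000331858063873]) @ [[-0.8, -0.6],[0.60, -0.8]]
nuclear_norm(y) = 0.19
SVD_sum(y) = [[0.13,0.1], [0.00,0.00], [0.07,0.05]] + [[-0.00, 0.00],  [0.0, 0.0],  [0.00, -0.00]]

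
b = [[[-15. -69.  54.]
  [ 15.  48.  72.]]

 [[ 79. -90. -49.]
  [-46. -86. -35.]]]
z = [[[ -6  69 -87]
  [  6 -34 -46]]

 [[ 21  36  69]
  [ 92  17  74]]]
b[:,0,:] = [[-15.0, -69.0, 54.0], [79.0, -90.0, -49.0]]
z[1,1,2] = 74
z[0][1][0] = 6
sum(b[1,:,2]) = -84.0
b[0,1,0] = 15.0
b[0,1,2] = 72.0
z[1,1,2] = 74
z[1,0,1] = 36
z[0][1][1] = -34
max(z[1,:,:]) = 92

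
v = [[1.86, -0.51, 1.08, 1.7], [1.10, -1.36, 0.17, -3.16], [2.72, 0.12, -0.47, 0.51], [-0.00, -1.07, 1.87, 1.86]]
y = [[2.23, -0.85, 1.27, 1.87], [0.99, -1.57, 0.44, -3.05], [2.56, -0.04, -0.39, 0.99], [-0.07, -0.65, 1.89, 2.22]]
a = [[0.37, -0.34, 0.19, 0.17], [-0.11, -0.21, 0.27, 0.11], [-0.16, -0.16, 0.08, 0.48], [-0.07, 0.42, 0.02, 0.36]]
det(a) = 0.03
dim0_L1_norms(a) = [0.71, 1.13, 0.56, 1.12]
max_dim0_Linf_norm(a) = 0.48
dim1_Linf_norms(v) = [1.86, 3.16, 2.72, 1.87]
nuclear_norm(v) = 10.37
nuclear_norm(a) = 1.88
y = a + v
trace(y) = 2.49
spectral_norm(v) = 4.29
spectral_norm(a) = 0.69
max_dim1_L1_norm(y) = 6.22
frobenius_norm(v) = 6.07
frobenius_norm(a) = 1.03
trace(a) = 0.60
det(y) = 0.83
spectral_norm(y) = 4.70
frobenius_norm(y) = 6.35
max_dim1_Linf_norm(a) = 0.48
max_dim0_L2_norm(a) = 0.63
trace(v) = 1.89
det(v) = 4.24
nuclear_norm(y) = 10.65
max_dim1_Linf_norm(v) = 3.16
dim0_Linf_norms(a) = [0.37, 0.42, 0.27, 0.48]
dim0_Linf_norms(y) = [2.56, 1.57, 1.89, 3.05]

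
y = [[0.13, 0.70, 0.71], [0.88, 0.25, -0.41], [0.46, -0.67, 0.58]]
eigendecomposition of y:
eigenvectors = [[-0.66+0.00j, -0.23+0.48j, -0.23-0.48j], [(0.61+0j), (0.22+0.52j), 0.22-0.52j], [0.45+0.00j, (-0.63+0j), (-0.63-0j)]]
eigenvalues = [(-1+0j), (0.98+0.2j), (0.98-0.2j)]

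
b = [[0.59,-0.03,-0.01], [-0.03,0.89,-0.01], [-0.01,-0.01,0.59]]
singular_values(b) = [0.89, 0.6, 0.58]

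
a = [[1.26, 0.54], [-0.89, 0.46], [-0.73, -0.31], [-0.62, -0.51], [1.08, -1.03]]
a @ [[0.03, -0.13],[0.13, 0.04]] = [[0.11, -0.14], [0.03, 0.13], [-0.06, 0.08], [-0.08, 0.06], [-0.10, -0.18]]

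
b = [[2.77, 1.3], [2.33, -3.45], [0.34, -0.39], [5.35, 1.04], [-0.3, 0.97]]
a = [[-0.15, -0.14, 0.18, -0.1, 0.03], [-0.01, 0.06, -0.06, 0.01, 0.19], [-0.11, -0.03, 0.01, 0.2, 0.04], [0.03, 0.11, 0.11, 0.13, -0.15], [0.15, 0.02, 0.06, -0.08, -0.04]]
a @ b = [[-1.22,  0.14], [0.09,  -0.0], [0.69,  0.20], [1.12,  -0.39], [0.07,  -0.02]]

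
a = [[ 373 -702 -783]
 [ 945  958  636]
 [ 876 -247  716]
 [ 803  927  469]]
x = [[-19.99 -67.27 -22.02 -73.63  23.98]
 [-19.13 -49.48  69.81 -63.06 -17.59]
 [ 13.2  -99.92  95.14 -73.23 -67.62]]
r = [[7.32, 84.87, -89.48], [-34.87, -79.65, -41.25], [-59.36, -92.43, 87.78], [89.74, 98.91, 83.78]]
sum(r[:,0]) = 2.8299999999999983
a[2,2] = 716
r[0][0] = 7.32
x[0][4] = 23.98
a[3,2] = 469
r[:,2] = [-89.48, -41.25, 87.78, 83.78]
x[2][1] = -99.92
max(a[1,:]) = 958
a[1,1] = 958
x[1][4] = -17.59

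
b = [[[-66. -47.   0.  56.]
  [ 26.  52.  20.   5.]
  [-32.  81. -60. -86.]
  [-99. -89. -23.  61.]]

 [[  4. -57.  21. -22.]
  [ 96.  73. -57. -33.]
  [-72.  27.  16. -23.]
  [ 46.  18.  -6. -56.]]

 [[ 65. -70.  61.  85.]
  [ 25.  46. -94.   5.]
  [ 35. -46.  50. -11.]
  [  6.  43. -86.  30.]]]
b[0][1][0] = 26.0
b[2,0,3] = 85.0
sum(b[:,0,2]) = 82.0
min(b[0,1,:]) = 5.0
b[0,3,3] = 61.0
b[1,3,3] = -56.0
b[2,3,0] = 6.0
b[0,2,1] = 81.0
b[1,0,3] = -22.0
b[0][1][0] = 26.0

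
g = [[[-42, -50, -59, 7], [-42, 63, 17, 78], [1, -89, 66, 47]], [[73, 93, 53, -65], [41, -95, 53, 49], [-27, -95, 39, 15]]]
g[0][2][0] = 1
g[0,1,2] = 17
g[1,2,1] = -95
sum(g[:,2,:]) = -43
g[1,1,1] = -95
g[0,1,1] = 63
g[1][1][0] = 41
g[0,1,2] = 17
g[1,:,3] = [-65, 49, 15]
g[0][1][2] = 17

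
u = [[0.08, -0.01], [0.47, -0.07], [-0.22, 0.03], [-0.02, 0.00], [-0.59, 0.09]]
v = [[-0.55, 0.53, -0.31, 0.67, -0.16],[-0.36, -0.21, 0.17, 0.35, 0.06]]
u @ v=[[-0.04, 0.04, -0.03, 0.05, -0.01],[-0.23, 0.26, -0.16, 0.29, -0.08],[0.11, -0.12, 0.07, -0.14, 0.04],[0.01, -0.01, 0.01, -0.01, 0.00],[0.29, -0.33, 0.2, -0.36, 0.10]]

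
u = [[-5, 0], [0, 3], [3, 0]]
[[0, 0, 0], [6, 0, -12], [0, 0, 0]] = u@[[0, 0, 0], [2, 0, -4]]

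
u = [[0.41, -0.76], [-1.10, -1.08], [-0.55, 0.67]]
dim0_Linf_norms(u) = [1.1, 1.08]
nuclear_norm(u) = 2.75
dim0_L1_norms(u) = [2.06, 2.51]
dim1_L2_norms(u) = [0.86, 1.54, 0.87]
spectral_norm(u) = 1.58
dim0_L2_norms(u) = [1.3, 1.48]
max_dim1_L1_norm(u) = 2.18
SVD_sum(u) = [[-0.23,-0.37], [-0.78,-1.27], [0.15,0.24]] + [[0.64, -0.39],[-0.32, 0.19],[-0.7, 0.43]]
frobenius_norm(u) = 1.97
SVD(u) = [[-0.27, 0.64], [-0.95, -0.32], [0.18, -0.7]] @ diag([1.58290452530889, 1.169578241827642]) @ [[0.52,0.85],[0.85,-0.52]]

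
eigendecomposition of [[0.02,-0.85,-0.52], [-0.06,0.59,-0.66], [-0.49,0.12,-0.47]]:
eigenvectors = [[(0.67+0j), 0.78+0.00j, (0.78-0j)],[0.32+0.00j, (-0.23-0.44j), (-0.23+0.44j)],[0.67+0.00j, (-0.37+0.1j), (-0.37-0.1j)]]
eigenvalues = [(-0.9+0j), (0.52+0.41j), (0.52-0.41j)]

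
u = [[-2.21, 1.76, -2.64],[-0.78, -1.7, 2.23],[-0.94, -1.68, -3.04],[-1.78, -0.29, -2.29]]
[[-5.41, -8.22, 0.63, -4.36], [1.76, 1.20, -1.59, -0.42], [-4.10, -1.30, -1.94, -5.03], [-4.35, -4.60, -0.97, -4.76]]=u @ [[1.07,2.27,0.33,1.5], [-0.11,-1.22,0.86,0.65], [1.08,0.40,0.06,0.83]]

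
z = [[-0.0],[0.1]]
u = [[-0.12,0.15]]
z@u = [[0.0,0.0], [-0.01,0.02]]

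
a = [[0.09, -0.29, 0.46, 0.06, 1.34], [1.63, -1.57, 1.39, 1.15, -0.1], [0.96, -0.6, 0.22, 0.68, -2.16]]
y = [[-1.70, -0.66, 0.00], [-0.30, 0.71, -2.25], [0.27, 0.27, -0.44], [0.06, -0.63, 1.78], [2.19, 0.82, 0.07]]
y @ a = [[-1.23, 1.53, -1.7, -0.86, -2.21], [-1.03, 0.32, 0.35, -0.73, 4.39], [0.04, -0.24, 0.4, 0.03, 1.29], [0.69, -0.10, -0.46, 0.49, -3.7], [1.6, -1.96, 2.16, 1.12, 2.70]]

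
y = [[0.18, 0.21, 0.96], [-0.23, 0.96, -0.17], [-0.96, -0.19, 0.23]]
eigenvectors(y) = [[-0.71+0.00j, (-0.71-0j), 0.01+0.00j], [(-0.01-0.16j), (-0.01+0.16j), -0.97+0.00j], [(-0-0.69j), -0.00+0.69j, 0.22+0.00j]]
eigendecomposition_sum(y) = [[0.09+0.49j, (0.11-0.01j), 0.48-0.09j], [(-0.11+0.03j), 0.00+0.03j, 0.03+0.11j], [(-0.48+0.09j), (0.01+0.11j), 0.09+0.47j]] + [[(0.09-0.49j), 0.11+0.01j, 0.48+0.09j], [(-0.11-0.03j), 0.00-0.03j, 0.03-0.11j], [-0.48-0.09j, 0.01-0.11j, (0.09-0.47j)]] + [[-0j,-0.01-0.00j,0.00+0.00j], [-0.01+0.00j,(0.95+0j),-0.22-0.00j], [0.00-0.00j,(-0.22-0j),(0.05+0j)]]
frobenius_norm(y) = 1.74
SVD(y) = [[0.45,  0.14,  0.88], [-0.17,  -0.96,  0.24], [0.88,  -0.26,  -0.41]] @ diag([1.0074321701915652, 1.001822308527828, 0.9967609967284471]) @ [[-0.71, -0.23, 0.66], [0.49, -0.84, 0.24], [0.50, 0.49, 0.71]]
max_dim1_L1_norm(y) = 1.38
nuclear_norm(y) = 3.01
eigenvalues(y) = [(0.18+0.98j), (0.18-0.98j), (1+0j)]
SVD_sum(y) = [[-0.33, -0.11, 0.3], [0.12, 0.04, -0.11], [-0.63, -0.21, 0.58]] + [[0.07,-0.12,0.03], [-0.47,0.8,-0.23], [-0.13,0.22,-0.06]] + [[0.44,0.43,0.63], [0.12,0.12,0.17], [-0.20,-0.20,-0.29]]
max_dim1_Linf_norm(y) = 0.96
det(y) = 1.01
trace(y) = 1.37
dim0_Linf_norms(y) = [0.96, 0.96, 0.96]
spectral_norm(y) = 1.01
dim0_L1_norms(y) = [1.37, 1.36, 1.36]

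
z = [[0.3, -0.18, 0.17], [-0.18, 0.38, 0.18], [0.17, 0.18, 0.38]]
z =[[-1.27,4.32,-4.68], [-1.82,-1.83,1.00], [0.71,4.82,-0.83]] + [[1.57, -4.5, 4.85],  [1.64, 2.21, -0.82],  [-0.54, -4.64, 1.21]]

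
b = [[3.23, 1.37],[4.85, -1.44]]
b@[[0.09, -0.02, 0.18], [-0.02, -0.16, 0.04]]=[[0.26, -0.28, 0.64], [0.47, 0.13, 0.82]]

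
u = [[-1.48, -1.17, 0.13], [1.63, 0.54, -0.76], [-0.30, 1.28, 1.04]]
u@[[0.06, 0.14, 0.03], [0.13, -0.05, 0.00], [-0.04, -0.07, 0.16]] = [[-0.25, -0.16, -0.02], [0.20, 0.25, -0.07], [0.11, -0.18, 0.16]]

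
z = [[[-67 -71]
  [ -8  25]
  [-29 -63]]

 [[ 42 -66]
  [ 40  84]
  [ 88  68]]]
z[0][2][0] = -29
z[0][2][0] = -29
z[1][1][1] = 84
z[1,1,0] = 40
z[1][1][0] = 40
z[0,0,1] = -71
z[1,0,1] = -66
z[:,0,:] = [[-67, -71], [42, -66]]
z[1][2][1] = 68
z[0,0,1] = -71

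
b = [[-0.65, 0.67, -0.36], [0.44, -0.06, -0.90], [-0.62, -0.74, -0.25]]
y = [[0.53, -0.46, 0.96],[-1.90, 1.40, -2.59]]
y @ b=[[-1.14, -0.33, -0.02], [3.46, 0.56, 0.07]]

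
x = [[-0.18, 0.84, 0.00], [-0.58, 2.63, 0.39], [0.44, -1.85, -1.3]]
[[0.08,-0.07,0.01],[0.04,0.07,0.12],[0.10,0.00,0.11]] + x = [[-0.10, 0.77, 0.01], [-0.54, 2.70, 0.51], [0.54, -1.85, -1.19]]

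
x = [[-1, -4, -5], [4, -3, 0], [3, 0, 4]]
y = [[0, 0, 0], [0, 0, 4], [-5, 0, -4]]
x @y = [[25, 0, 4], [0, 0, -12], [-20, 0, -16]]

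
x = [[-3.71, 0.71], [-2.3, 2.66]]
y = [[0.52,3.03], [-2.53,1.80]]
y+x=[[-3.19, 3.74],[-4.83, 4.46]]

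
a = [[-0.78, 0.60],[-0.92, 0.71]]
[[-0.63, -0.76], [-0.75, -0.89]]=a @ [[0.04, 1.00], [-1.00, 0.04]]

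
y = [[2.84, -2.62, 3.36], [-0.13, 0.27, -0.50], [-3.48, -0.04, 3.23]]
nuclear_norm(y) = 9.90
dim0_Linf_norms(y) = [3.48, 2.62, 3.36]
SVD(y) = [[0.96,0.27,0.1], [-0.11,0.02,0.99], [0.27,-0.96,0.05]] @ diag([5.181061817268055, 4.718144920963586, 0.002636367301541767]) @ [[0.35, -0.49, 0.8], [0.87, -0.14, -0.47], [-0.34, -0.86, -0.38]]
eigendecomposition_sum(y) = [[1.42+1.77j, -1.31-0.00j, (1.68-1.59j)], [-0.06-0.25j, (0.14+0.06j), (-0.25+0.09j)], [(-1.74+1.45j), (-0.02-1.31j), (1.62+1.65j)]] + [[1.42-1.77j, (-1.31+0j), 1.68+1.59j],[-0.06+0.25j, (0.14-0.06j), (-0.25-0.09j)],[-1.74-1.45j, -0.02+1.31j, (1.62-1.65j)]] + [[-0.00-0.00j, (-0-0j), (-0+0j)], [-0.00-0.00j, (-0-0j), -0.00+0.00j], [(-0-0j), (-0-0j), -0.00+0.00j]]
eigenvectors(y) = [[0.71+0.00j, 0.71-0.00j, (-0.34+0j)], [-0.07-0.03j, -0.07+0.03j, -0.86+0.00j], [(0.01+0.7j), 0.01-0.70j, -0.38+0.00j]]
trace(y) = 6.34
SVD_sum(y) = [[1.72, -2.44, 3.96], [-0.2, 0.28, -0.46], [0.48, -0.69, 1.12]] + [[1.12, -0.18, -0.60], [0.07, -0.01, -0.04], [-3.96, 0.65, 2.11]] + [[-0.00, -0.00, -0.00], [-0.0, -0.00, -0.00], [-0.00, -0.0, -0.00]]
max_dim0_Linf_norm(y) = 3.48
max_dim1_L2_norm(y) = 5.12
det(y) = -0.06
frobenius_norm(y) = 7.01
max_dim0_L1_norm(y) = 7.09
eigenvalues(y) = [(3.17+3.48j), (3.17-3.48j), (-0+0j)]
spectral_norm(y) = 5.18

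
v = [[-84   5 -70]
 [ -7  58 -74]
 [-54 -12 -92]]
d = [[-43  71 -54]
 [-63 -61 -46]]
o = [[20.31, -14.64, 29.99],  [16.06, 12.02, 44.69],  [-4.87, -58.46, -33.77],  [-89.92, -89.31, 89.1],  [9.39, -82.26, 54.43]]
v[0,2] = -70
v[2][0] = -54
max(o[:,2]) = 89.1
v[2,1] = -12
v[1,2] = -74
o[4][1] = -82.26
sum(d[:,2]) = -100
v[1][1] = 58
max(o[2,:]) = -4.87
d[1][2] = -46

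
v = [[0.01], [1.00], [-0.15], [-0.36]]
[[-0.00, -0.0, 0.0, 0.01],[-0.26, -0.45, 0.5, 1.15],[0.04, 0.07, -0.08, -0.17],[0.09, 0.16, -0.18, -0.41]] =v @ [[-0.26, -0.45, 0.50, 1.15]]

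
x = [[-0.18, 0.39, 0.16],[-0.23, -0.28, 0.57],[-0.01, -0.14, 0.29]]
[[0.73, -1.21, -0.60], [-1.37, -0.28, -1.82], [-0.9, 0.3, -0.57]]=x @ [[-1.97,4.18,3.25], [1.90,-1.38,0.60], [-2.26,0.51,-1.58]]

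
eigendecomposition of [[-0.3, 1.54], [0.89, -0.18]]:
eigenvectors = [[-0.81, -0.78], [0.59, -0.62]]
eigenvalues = [-1.41, 0.93]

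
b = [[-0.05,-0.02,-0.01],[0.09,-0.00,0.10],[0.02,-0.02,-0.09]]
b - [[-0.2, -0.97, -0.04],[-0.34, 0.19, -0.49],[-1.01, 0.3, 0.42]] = [[0.15, 0.95, 0.03],[0.43, -0.19, 0.59],[1.03, -0.32, -0.51]]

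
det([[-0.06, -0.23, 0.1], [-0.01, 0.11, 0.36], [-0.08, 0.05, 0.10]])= 0.008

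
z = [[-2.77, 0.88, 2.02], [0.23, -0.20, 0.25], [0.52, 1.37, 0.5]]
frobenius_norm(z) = 3.88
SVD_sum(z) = [[-2.72, 0.98, 2.04], [0.07, -0.02, -0.05], [-0.21, 0.07, 0.16]] + [[-0.06, -0.10, -0.03], [-0.00, -0.0, -0.0], [0.73, 1.3, 0.34]] + [[0.00, -0.0, 0.01], [0.16, -0.17, 0.30], [0.0, -0.00, 0.0]]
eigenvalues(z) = [-3.07, 1.18, -0.58]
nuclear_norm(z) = 5.46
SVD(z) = [[-1.00, 0.08, -0.02],  [0.02, 0.00, -1.0],  [-0.08, -1.0, -0.00]] @ diag([3.5488553902108366, 1.5291630014859403, 0.3842992769418184]) @ [[0.77,-0.28,-0.58], [-0.48,-0.85,-0.23], [-0.43,0.45,-0.79]]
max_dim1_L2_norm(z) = 3.54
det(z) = 2.09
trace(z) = -2.47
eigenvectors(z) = [[0.99, -0.48, 0.35], [-0.07, -0.23, -0.66], [-0.12, -0.84, 0.67]]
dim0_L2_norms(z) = [2.83, 1.64, 2.1]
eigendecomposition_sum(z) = [[-2.87, 0.11, 1.62], [0.2, -0.01, -0.11], [0.34, -0.01, -0.19]] + [[0.09, 0.53, 0.47], [0.05, 0.26, 0.23], [0.16, 0.93, 0.83]] + [[0.01, 0.24, -0.07],  [-0.02, -0.45, 0.13],  [0.02, 0.46, -0.14]]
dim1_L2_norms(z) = [3.54, 0.39, 1.55]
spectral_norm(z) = 3.55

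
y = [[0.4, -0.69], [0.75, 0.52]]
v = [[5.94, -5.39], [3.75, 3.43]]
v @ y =[[-1.67, -6.9], [4.07, -0.8]]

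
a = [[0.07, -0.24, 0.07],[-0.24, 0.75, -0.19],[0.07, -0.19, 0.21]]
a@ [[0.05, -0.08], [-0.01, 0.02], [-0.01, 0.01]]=[[0.01, -0.01], [-0.02, 0.03], [0.00, -0.01]]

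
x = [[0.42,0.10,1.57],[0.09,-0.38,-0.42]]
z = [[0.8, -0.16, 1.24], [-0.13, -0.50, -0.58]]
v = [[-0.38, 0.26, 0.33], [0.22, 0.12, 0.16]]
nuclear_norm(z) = 2.14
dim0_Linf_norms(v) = [0.38, 0.26, 0.33]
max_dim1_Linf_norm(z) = 1.24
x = z + v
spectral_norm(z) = 1.58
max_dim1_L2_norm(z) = 1.48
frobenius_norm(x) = 1.73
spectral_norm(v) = 0.57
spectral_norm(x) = 1.68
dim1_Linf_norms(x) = [1.57, 0.42]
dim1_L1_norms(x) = [2.09, 0.89]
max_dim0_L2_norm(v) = 0.44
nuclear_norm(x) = 2.07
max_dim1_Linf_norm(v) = 0.38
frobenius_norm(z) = 1.68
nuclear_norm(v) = 0.86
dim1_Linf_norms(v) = [0.38, 0.22]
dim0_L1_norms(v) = [0.6, 0.38, 0.49]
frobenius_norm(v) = 0.64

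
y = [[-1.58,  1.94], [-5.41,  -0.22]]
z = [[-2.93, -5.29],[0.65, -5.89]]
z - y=[[-1.35, -7.23], [6.06, -5.67]]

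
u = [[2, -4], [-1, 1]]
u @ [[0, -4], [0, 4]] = [[0, -24], [0, 8]]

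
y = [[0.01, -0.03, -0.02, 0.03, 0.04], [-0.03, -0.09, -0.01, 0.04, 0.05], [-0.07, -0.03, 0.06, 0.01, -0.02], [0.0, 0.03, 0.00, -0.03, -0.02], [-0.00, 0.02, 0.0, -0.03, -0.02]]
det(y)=-0.000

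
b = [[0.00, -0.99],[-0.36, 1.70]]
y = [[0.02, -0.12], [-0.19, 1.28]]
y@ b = [[0.04,-0.22], [-0.46,2.36]]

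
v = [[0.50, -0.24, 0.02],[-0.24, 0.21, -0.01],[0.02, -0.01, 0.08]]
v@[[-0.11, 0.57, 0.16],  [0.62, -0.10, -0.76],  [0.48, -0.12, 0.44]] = [[-0.19,0.31,0.27], [0.15,-0.16,-0.20], [0.03,0.0,0.05]]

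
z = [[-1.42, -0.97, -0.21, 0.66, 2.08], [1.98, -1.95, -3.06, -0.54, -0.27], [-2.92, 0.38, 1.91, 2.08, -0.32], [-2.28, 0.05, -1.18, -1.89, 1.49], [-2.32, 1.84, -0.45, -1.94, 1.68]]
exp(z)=[[0.81, 0.69, -1.38, -1.55, 1.84],[3.15, 0.26, -3.79, -2.92, 3.65],[-3.74, -0.32, 4.44, 3.83, -4.77],[1.55, 0.08, -2.08, -1.36, 1.34],[2.84, 0.85, -3.49, -3.22, 3.37]]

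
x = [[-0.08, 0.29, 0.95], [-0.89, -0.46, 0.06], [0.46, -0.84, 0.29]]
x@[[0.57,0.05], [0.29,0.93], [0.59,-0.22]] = [[0.60, 0.06], [-0.61, -0.49], [0.19, -0.82]]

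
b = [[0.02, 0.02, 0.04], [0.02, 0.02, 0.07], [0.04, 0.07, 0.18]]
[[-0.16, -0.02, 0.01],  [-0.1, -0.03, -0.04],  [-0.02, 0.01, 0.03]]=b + [[-0.18, -0.04, -0.03], [-0.12, -0.05, -0.11], [-0.06, -0.06, -0.15]]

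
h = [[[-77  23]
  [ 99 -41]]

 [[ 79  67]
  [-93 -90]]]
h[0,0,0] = -77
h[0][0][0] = -77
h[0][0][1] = 23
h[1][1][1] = -90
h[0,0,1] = 23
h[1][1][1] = -90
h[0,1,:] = [99, -41]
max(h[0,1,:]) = 99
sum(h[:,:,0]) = 8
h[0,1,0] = 99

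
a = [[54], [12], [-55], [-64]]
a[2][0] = -55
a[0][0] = 54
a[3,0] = -64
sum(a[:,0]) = -53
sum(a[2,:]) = -55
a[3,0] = -64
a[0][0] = 54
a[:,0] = [54, 12, -55, -64]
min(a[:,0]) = -64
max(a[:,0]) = 54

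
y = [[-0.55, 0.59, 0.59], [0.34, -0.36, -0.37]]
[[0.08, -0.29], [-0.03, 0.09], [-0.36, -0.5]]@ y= [[-0.14, 0.15, 0.15],[0.05, -0.05, -0.05],[0.03, -0.03, -0.03]]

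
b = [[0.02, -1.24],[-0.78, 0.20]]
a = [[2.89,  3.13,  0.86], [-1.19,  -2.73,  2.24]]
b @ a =[[1.53,3.45,-2.76], [-2.49,-2.99,-0.22]]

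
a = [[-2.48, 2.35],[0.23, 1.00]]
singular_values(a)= [3.46, 0.87]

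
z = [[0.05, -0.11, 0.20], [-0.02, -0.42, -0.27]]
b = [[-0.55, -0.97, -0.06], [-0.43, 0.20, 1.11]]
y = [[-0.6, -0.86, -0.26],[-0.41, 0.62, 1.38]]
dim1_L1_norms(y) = [1.72, 2.41]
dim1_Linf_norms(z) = [0.2, 0.42]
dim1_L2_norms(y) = [1.08, 1.57]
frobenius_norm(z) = 0.55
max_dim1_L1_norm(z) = 0.71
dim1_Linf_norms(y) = [0.86, 1.38]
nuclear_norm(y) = 2.60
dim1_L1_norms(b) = [1.58, 1.74]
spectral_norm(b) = 1.21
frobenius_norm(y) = 1.90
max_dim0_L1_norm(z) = 0.53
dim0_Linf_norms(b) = [0.55, 0.97, 1.11]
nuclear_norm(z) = 0.73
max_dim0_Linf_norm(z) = 0.42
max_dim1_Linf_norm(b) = 1.11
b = y + z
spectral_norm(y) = 1.65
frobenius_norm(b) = 1.64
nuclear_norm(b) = 2.32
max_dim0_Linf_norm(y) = 1.38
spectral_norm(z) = 0.50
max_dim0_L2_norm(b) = 1.11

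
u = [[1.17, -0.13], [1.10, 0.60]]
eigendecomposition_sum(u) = [[0.58-0.38j,-0.07+0.23j], [(0.55-1.96j),0.30+0.63j]] + [[0.58+0.38j, -0.07-0.23j], [(0.55+1.96j), (0.3-0.63j)]]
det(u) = 0.84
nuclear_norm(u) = 2.16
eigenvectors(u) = [[(0.25+0.21j), 0.25-0.21j], [(0.95+0j), (0.95-0j)]]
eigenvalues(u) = [(0.88+0.25j), (0.88-0.25j)]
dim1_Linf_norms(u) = [1.17, 1.1]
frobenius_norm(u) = 1.72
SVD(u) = [[-0.68,-0.73],[-0.73,0.68]] @ diag([1.640244784345838, 0.5151670092564888]) @ [[-0.98,-0.21],[-0.21,0.98]]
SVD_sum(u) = [[1.09, 0.24], [1.18, 0.26]] + [[0.08,-0.37], [-0.08,0.34]]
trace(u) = 1.77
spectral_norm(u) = 1.64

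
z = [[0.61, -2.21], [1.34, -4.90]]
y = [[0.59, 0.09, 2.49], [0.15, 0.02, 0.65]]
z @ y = [[0.03,  0.01,  0.08], [0.06,  0.02,  0.15]]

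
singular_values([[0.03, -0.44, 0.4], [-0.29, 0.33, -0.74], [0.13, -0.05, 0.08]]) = [1.03, 0.25, 0.08]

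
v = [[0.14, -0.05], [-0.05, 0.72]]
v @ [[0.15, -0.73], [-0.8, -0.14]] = [[0.06, -0.1],  [-0.58, -0.06]]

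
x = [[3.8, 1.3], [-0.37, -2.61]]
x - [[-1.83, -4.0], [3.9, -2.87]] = [[5.63,  5.3], [-4.27,  0.26]]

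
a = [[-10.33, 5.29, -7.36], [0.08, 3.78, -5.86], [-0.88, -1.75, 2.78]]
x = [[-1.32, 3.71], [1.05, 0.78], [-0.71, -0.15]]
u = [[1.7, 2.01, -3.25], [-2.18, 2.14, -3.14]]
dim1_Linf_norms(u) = [3.25, 3.14]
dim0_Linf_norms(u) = [2.18, 2.14, 3.25]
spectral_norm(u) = 5.40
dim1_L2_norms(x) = [3.94, 1.31, 0.73]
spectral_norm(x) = 3.96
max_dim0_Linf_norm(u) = 3.25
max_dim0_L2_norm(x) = 3.79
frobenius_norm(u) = 6.06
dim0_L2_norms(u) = [2.76, 2.94, 4.52]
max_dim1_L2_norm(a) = 13.74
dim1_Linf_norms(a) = [10.33, 5.86, 2.78]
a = x @ u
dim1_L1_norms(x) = [5.03, 1.83, 0.86]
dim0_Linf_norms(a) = [10.33, 5.29, 7.36]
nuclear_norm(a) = 20.43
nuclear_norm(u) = 8.14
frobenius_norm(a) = 15.78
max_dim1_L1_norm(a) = 22.98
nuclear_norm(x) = 5.40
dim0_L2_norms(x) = [1.83, 3.79]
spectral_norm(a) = 14.71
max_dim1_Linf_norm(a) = 10.33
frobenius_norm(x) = 4.21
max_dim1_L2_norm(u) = 4.38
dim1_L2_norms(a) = [13.74, 6.97, 3.4]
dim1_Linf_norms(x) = [3.71, 1.05, 0.71]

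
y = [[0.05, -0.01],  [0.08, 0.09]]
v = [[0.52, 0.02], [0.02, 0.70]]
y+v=[[0.57,0.01], [0.1,0.79]]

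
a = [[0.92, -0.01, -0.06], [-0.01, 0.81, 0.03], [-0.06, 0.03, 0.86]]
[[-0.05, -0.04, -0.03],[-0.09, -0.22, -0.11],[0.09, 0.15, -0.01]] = a@[[-0.05, -0.04, -0.03], [-0.11, -0.28, -0.13], [0.1, 0.18, -0.01]]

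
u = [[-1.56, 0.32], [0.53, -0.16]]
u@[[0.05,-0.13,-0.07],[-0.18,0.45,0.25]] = [[-0.14, 0.35, 0.19], [0.06, -0.14, -0.08]]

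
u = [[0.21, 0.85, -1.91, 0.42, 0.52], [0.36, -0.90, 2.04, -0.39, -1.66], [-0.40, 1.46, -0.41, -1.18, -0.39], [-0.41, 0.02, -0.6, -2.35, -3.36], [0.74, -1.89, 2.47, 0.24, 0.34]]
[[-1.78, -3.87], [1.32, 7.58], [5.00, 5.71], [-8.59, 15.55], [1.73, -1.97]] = u @[[2.13, -0.61], [5.5, 1.73], [4.05, 1.37], [-0.12, -1.8], [1.69, -3.53]]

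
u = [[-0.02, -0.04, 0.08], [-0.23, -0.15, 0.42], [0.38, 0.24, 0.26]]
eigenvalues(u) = [-0.4, 0.03, 0.46]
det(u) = -0.01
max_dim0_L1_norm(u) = 0.76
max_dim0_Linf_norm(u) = 0.42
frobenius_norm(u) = 0.73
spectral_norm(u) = 0.53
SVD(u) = [[0.08,0.16,0.98], [0.56,0.81,-0.17], [-0.82,0.57,-0.02]] @ diag([0.5281539977589237, 0.5003655413775807, 0.022083470134636483]) @ [[-0.84, -0.54, 0.05], [0.05, 0.02, 1.00], [0.54, -0.84, -0.01]]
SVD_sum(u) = [[-0.04, -0.02, 0.0], [-0.25, -0.16, 0.02], [0.37, 0.23, -0.02]] + [[0.00,  0.00,  0.08], [0.02,  0.01,  0.4], [0.02,  0.00,  0.28]] + [[0.01, -0.02, -0.0], [-0.0, 0.0, 0.0], [-0.0, 0.0, 0.0]]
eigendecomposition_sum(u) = [[-0.07, -0.05, 0.04], [-0.34, -0.24, 0.19], [0.16, 0.11, -0.09]] + [[0.02, -0.00, 0.00], [-0.04, 0.01, -0.0], [-0.00, 0.00, -0.0]] + [[0.02, 0.01, 0.04], [0.14, 0.08, 0.23], [0.22, 0.12, 0.35]]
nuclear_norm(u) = 1.05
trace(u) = 0.09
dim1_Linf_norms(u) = [0.08, 0.42, 0.38]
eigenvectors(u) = [[0.18, 0.56, 0.09], [0.89, -0.83, 0.54], [-0.43, -0.05, 0.84]]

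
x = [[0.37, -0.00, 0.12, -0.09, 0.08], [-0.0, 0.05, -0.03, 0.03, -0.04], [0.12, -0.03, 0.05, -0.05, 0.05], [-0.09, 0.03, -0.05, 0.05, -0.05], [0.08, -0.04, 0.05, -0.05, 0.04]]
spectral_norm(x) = 0.46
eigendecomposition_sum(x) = [[0.35, -0.03, 0.13, -0.11, 0.1],[-0.03, 0.00, -0.01, 0.01, -0.01],[0.13, -0.01, 0.05, -0.04, 0.04],[-0.11, 0.01, -0.04, 0.03, -0.03],[0.10, -0.01, 0.04, -0.03, 0.03]] + [[0.02, 0.03, -0.01, 0.02, -0.02], [0.03, 0.05, -0.02, 0.03, -0.03], [-0.01, -0.02, 0.01, -0.01, 0.01], [0.02, 0.03, -0.01, 0.02, -0.02], [-0.02, -0.03, 0.01, -0.02, 0.02]] + [[0.00,-0.0,0.00,0.0,-0.0], [-0.0,0.00,-0.0,-0.0,0.0], [0.0,-0.0,0.00,0.0,-0.0], [0.0,-0.00,0.00,0.0,-0.00], [-0.0,0.00,-0.00,-0.0,0.00]] + [[-0.0, 0.00, 0.0, 0.00, 0.00], [0.0, -0.00, -0.0, -0.00, -0.0], [0.00, -0.00, -0.00, -0.00, -0.0], [0.0, -0.00, -0.0, -0.00, -0.0], [0.00, -0.00, -0.00, -0.00, -0.0]] + [[-0.00, 0.0, -0.00, 0.00, 0.0],[0.00, -0.0, 0.00, -0.0, -0.00],[-0.0, 0.00, -0.00, 0.00, 0.0],[0.0, -0.0, 0.0, -0.0, -0.0],[0.0, -0.00, 0.00, -0.00, -0.01]]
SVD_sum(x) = [[0.35, -0.03, 0.13, -0.11, 0.1], [-0.03, 0.0, -0.01, 0.01, -0.01], [0.13, -0.01, 0.05, -0.04, 0.04], [-0.11, 0.01, -0.04, 0.03, -0.03], [0.10, -0.01, 0.04, -0.03, 0.03]] + [[0.02, 0.03, -0.01, 0.02, -0.02], [0.03, 0.05, -0.02, 0.03, -0.03], [-0.01, -0.02, 0.01, -0.01, 0.01], [0.02, 0.03, -0.01, 0.02, -0.02], [-0.02, -0.03, 0.01, -0.02, 0.02]] + [[-0.00, 0.0, -0.00, 0.00, 0.0], [0.0, -0.0, 0.00, -0.0, -0.0], [-0.0, 0.00, -0.0, 0.0, 0.0], [0.0, -0.00, 0.0, -0.00, -0.00], [0.00, -0.00, 0.00, -0.00, -0.01]] + [[0.0, -0.0, 0.0, 0.0, -0.00], [-0.0, 0.0, -0.0, -0.0, 0.0], [0.00, -0.0, 0.00, 0.0, -0.0], [0.00, -0.00, 0.00, 0.00, -0.00], [-0.0, 0.0, -0.0, -0.00, 0.00]] + [[-0.00,0.00,0.0,0.00,0.0], [0.00,-0.0,-0.0,-0.0,-0.0], [0.0,-0.00,-0.0,-0.0,-0.0], [0.0,-0.0,-0.00,-0.0,-0.00], [0.0,-0.00,-0.0,-0.0,-0.0]]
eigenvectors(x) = [[0.88, -0.38, -0.19, 0.22, -0.01], [-0.07, -0.67, 0.59, -0.36, 0.27], [0.32, 0.27, -0.05, -0.86, -0.28], [-0.26, -0.38, -0.78, -0.28, 0.33], [0.24, 0.44, 0.09, -0.06, 0.86]]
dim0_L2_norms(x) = [0.41, 0.08, 0.15, 0.13, 0.12]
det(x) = 0.00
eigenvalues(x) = [0.46, 0.11, 0.01, -0.01, -0.01]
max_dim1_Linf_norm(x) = 0.37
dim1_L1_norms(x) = [0.66, 0.15, 0.3, 0.27, 0.26]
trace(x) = 0.56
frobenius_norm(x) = 0.47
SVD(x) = [[-0.88, -0.38, 0.01, 0.19, -0.22],[0.07, -0.67, -0.27, -0.59, 0.36],[-0.32, 0.27, 0.28, 0.05, 0.86],[0.26, -0.38, -0.33, 0.78, 0.28],[-0.24, 0.44, -0.86, -0.09, 0.06]] @ diag([0.4629816875480906, 0.10524095434212209, 0.009401751629844248, 0.007039765745558582, 0.005860656005927169]) @ [[-0.88, 0.07, -0.32, 0.26, -0.24], [-0.38, -0.67, 0.27, -0.38, 0.44], [-0.01, 0.27, -0.28, 0.33, 0.86], [0.19, -0.59, 0.05, 0.78, -0.09], [0.22, -0.36, -0.86, -0.28, -0.06]]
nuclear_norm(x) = 0.59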